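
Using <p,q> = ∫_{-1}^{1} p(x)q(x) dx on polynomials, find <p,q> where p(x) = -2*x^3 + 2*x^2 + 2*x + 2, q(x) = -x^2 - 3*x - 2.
<p,q> = -72/5

Expand the product: p(x)·q(x) = 2*x^5 + 4*x^4 - 4*x^3 - 12*x^2 - 10*x - 4.
∫_{-1}^{1} of each monomial x^k gives [2/(k+1) if k even, 0 if k odd]. Integrating term-by-term (or equivalently evaluating the antiderivative F(x) = x^6/3 + 4*x^5/5 - x^4 - 4*x^3 - 5*x^2 - 4*x at the endpoints):
  F(1) − F(−1) = -193/15 − (23/15) = -72/5.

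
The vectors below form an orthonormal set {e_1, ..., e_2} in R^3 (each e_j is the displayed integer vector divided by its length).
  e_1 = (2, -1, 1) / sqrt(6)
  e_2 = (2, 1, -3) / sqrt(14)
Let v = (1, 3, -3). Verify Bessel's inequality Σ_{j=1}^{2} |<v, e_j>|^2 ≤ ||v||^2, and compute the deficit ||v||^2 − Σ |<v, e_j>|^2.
Σ |<v, e_j>|^2 = 50/3; ||v||^2 = 19; deficit = 7/3

Write each e_j = u_j / sqrt(<u_j, u_j>) where u_j is the displayed integer vector. Then <v, e_j> = <v, u_j> / sqrt(<u_j, u_j>), so |<v, e_j>|^2 = <v, u_j>^2 / <u_j, u_j>.
Coefficients: <v, e_1> = -4/sqrt(6), <v, e_2> = 14/sqrt(14).
Square and sum: Σ |<v, e_j>|^2 = 50/3.
Compute ||v||^2 = v·v = 19.
Deficit = 19 − 50/3 = 7/3 ≥ 0, confirming Bessel's inequality. (The deficit equals ||v − Σ <v,e_j> e_j||^2, the squared distance from v to span{e_j}.)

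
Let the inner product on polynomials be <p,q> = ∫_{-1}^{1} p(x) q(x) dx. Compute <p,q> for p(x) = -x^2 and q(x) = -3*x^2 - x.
<p,q> = 6/5

Expand the product: p(x)·q(x) = 3*x^4 + x^3.
∫_{-1}^{1} of each monomial x^k gives [2/(k+1) if k even, 0 if k odd]. Integrating term-by-term (or equivalently evaluating the antiderivative F(x) = 3*x^5/5 + x^4/4 at the endpoints):
  F(1) − F(−1) = 17/20 − (-7/20) = 6/5.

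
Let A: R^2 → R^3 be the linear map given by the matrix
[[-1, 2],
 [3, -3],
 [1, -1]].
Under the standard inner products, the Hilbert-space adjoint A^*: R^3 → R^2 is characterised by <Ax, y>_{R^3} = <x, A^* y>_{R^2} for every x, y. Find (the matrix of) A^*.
A^* = A^T =
[[-1, 3, 1],
 [2, -3, -1]]

For real matrices with standard dot products, the defining identity <Ax, y> = <x, A^* y> gives (Ax)^T y = x^T (A^*) y, i.e. x^T A^T y = x^T (A^*) y. Since this holds for all x, y, we must have A^* = A^T. Therefore
A^* =
[[-1, 3, 1],
 [2, -3, -1]].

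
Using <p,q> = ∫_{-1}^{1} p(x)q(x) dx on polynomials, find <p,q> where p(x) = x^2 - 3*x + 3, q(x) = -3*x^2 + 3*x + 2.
<p,q> = 2/15

Expand the product: p(x)·q(x) = -3*x^4 + 12*x^3 - 16*x^2 + 3*x + 6.
∫_{-1}^{1} of each monomial x^k gives [2/(k+1) if k even, 0 if k odd]. Integrating term-by-term (or equivalently evaluating the antiderivative F(x) = -3*x^5/5 + 3*x^4 - 16*x^3/3 + 3*x^2/2 + 6*x at the endpoints):
  F(1) − F(−1) = 137/30 − (133/30) = 2/15.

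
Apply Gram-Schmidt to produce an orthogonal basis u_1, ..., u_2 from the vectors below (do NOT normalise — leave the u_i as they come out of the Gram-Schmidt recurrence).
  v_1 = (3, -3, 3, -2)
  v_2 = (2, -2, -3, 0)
Orthogonal basis:
  u_1 = (3, -3, 3, -2)
  u_2 = (53/31, -53/31, -102/31, 6/31)

Apply the Gram-Schmidt recurrence
  u_1 = v_1
  u_i = v_i − Σ_{j<i} ((v_i · u_j) / (u_j · u_j)) · u_j.

Step by step this gives:
  u_1 = (3, -3, 3, -2)
  u_2 = (53/31, -53/31, -102/31, 6/31)

Orthogonality check:
  u_2 · u_1 = 0 (should be 0)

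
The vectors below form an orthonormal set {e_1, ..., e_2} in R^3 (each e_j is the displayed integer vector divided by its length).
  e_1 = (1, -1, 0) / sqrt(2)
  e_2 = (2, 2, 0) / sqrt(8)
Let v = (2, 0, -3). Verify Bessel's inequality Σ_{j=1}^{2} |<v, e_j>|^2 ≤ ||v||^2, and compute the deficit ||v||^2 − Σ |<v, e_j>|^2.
Σ |<v, e_j>|^2 = 4; ||v||^2 = 13; deficit = 9

Write each e_j = u_j / sqrt(<u_j, u_j>) where u_j is the displayed integer vector. Then <v, e_j> = <v, u_j> / sqrt(<u_j, u_j>), so |<v, e_j>|^2 = <v, u_j>^2 / <u_j, u_j>.
Coefficients: <v, e_1> = 2/sqrt(2), <v, e_2> = 4/sqrt(8).
Square and sum: Σ |<v, e_j>|^2 = 4.
Compute ||v||^2 = v·v = 13.
Deficit = 13 − 4 = 9 ≥ 0, confirming Bessel's inequality. (The deficit equals ||v − Σ <v,e_j> e_j||^2, the squared distance from v to span{e_j}.)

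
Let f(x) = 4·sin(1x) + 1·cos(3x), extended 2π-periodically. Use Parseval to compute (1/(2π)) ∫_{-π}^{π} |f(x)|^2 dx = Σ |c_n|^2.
Σ |c_n|^2 = 17/2

Expand |f|^2 and use orthogonality of {sin(nx), cos(mx)} on [-π, π]:
  ∫_{-π}^{π} sin(nx)^2 dx = π, ∫ cos(mx)^2 dx = π, and cross terms integrate to 0.
So ∫_{-π}^{π} f(x)^2 dx = 4^2 · π + 1^2 · π = (16 + 1)π.
Divide by 2π: (16 + 1)/2 = 17/2.
By Parseval, this equals Σ |c_n|^2.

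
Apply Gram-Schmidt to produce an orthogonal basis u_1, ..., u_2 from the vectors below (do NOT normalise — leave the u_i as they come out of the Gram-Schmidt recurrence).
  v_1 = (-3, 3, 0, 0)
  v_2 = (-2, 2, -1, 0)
Orthogonal basis:
  u_1 = (-3, 3, 0, 0)
  u_2 = (0, 0, -1, 0)

Apply the Gram-Schmidt recurrence
  u_1 = v_1
  u_i = v_i − Σ_{j<i} ((v_i · u_j) / (u_j · u_j)) · u_j.

Step by step this gives:
  u_1 = (-3, 3, 0, 0)
  u_2 = (0, 0, -1, 0)

Orthogonality check:
  u_2 · u_1 = 0 (should be 0)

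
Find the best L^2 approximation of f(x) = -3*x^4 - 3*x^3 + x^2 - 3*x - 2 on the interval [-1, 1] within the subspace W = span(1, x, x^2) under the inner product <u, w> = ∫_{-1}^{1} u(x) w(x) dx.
g(x) = -11*x^2/7 - 24*x/5 - 61/35

The best approximation g ∈ W is the orthogonal projection of f onto W. Writing g = a_0 + a_1 x + a_2 x^2, the coefficients solve the normal equations G · a = b where
  G_{ij} = <φ_i, φ_j> and b_i = <f, φ_i>, with φ_0 = 1, φ_1 = x, φ_2 = x^2.
G =
  [2, 0, 2/3]
  [0, 2/3, 0]
  [2/3, 0, 2/5],
b = (-68/15, -16/5, -188/105).
Solving gives a_0 = -61/35, a_1 = -24/5, a_2 = -11/7, so
  g(x) = -11*x^2/7 - 24*x/5 - 61/35.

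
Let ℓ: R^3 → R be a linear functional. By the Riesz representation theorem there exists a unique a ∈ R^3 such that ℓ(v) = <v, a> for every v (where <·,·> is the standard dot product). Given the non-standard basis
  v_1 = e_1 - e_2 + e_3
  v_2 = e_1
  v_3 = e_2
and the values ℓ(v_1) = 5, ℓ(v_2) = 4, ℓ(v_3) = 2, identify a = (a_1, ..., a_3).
a = (4, 2, 3)

Write a = (a_1, ..., a_3) in the standard basis. For each basis vector v_i, ℓ(v_i) = <v_i, a> is a linear equation in the a_j's. Collect the n equations into a matrix system V a = ℓ, where row i of V is v_i (expressed in the standard basis). Since V is invertible (lower-triangular with 1s on the diagonal, up to permutation), solve by back-substitution:
  V =
[[1, -1, 1],
 [1, 0, 0],
 [0, 1, 0]]
  V a = (5, 4, 2)
Solving gives a = (4, 2, 3).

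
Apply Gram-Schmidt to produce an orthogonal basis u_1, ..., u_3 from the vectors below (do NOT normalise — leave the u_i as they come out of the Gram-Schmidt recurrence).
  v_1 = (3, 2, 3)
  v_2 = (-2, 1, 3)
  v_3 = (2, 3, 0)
Orthogonal basis:
  u_1 = (3, 2, 3)
  u_2 = (-59/22, 6/11, 51/22)
  u_3 = (-117/283, 585/283, -273/283)

Apply the Gram-Schmidt recurrence
  u_1 = v_1
  u_i = v_i − Σ_{j<i} ((v_i · u_j) / (u_j · u_j)) · u_j.

Step by step this gives:
  u_1 = (3, 2, 3)
  u_2 = (-59/22, 6/11, 51/22)
  u_3 = (-117/283, 585/283, -273/283)

Orthogonality check:
  u_2 · u_1 = 0 (should be 0)
  u_3 · u_1 = 0 (should be 0)
  u_3 · u_2 = 0 (should be 0)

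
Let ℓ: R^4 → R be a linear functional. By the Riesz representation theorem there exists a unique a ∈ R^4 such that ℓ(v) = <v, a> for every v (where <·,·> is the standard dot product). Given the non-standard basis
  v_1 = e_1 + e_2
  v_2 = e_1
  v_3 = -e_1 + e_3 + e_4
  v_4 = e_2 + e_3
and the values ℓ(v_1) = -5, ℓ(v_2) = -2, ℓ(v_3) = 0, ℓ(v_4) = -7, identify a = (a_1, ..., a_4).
a = (-2, -3, -4, 2)

Write a = (a_1, ..., a_4) in the standard basis. For each basis vector v_i, ℓ(v_i) = <v_i, a> is a linear equation in the a_j's. Collect the n equations into a matrix system V a = ℓ, where row i of V is v_i (expressed in the standard basis). Since V is invertible (lower-triangular with 1s on the diagonal, up to permutation), solve by back-substitution:
  V =
[[1, 1, 0, 0],
 [1, 0, 0, 0],
 [-1, 0, 1, 1],
 [0, 1, 1, 0]]
  V a = (-5, -2, 0, -7)
Solving gives a = (-2, -3, -4, 2).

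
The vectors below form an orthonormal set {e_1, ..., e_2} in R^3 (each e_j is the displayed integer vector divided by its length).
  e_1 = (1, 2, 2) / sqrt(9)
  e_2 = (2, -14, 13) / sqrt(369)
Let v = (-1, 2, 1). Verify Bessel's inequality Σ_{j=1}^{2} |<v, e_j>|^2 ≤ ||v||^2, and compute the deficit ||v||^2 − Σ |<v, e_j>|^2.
Σ |<v, e_j>|^2 = 146/41; ||v||^2 = 6; deficit = 100/41

Write each e_j = u_j / sqrt(<u_j, u_j>) where u_j is the displayed integer vector. Then <v, e_j> = <v, u_j> / sqrt(<u_j, u_j>), so |<v, e_j>|^2 = <v, u_j>^2 / <u_j, u_j>.
Coefficients: <v, e_1> = 5/sqrt(9), <v, e_2> = -17/sqrt(369).
Square and sum: Σ |<v, e_j>|^2 = 146/41.
Compute ||v||^2 = v·v = 6.
Deficit = 6 − 146/41 = 100/41 ≥ 0, confirming Bessel's inequality. (The deficit equals ||v − Σ <v,e_j> e_j||^2, the squared distance from v to span{e_j}.)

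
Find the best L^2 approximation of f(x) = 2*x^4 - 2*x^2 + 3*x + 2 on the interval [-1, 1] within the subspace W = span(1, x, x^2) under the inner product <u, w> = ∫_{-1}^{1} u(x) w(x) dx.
g(x) = -2*x^2/7 + 3*x + 64/35

The best approximation g ∈ W is the orthogonal projection of f onto W. Writing g = a_0 + a_1 x + a_2 x^2, the coefficients solve the normal equations G · a = b where
  G_{ij} = <φ_i, φ_j> and b_i = <f, φ_i>, with φ_0 = 1, φ_1 = x, φ_2 = x^2.
G =
  [2, 0, 2/3]
  [0, 2/3, 0]
  [2/3, 0, 2/5],
b = (52/15, 2, 116/105).
Solving gives a_0 = 64/35, a_1 = 3, a_2 = -2/7, so
  g(x) = -2*x^2/7 + 3*x + 64/35.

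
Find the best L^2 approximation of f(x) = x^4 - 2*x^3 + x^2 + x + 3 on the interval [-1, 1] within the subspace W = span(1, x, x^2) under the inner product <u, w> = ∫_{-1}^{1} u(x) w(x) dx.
g(x) = 13*x^2/7 - x/5 + 102/35

The best approximation g ∈ W is the orthogonal projection of f onto W. Writing g = a_0 + a_1 x + a_2 x^2, the coefficients solve the normal equations G · a = b where
  G_{ij} = <φ_i, φ_j> and b_i = <f, φ_i>, with φ_0 = 1, φ_1 = x, φ_2 = x^2.
G =
  [2, 0, 2/3]
  [0, 2/3, 0]
  [2/3, 0, 2/5],
b = (106/15, -2/15, 94/35).
Solving gives a_0 = 102/35, a_1 = -1/5, a_2 = 13/7, so
  g(x) = 13*x^2/7 - x/5 + 102/35.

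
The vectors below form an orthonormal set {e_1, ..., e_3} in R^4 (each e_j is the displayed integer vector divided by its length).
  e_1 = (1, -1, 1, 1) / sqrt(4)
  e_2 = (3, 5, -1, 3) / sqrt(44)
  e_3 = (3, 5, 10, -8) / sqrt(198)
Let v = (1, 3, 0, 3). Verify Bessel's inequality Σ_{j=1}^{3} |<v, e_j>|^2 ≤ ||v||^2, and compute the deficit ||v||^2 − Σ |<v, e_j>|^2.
Σ |<v, e_j>|^2 = 17; ||v||^2 = 19; deficit = 2

Write each e_j = u_j / sqrt(<u_j, u_j>) where u_j is the displayed integer vector. Then <v, e_j> = <v, u_j> / sqrt(<u_j, u_j>), so |<v, e_j>|^2 = <v, u_j>^2 / <u_j, u_j>.
Coefficients: <v, e_1> = 1/sqrt(4), <v, e_2> = 27/sqrt(44), <v, e_3> = -6/sqrt(198).
Square and sum: Σ |<v, e_j>|^2 = 17.
Compute ||v||^2 = v·v = 19.
Deficit = 19 − 17 = 2 ≥ 0, confirming Bessel's inequality. (The deficit equals ||v − Σ <v,e_j> e_j||^2, the squared distance from v to span{e_j}.)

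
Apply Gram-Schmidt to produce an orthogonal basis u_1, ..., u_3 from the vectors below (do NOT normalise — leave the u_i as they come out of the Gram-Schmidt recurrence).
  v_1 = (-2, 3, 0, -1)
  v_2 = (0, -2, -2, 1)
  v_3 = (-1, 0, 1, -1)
Orthogonal basis:
  u_1 = (-2, 3, 0, -1)
  u_2 = (-1, -1/2, -2, 1/2)
  u_3 = (-65/77, -60/77, 5/11, -50/77)

Apply the Gram-Schmidt recurrence
  u_1 = v_1
  u_i = v_i − Σ_{j<i} ((v_i · u_j) / (u_j · u_j)) · u_j.

Step by step this gives:
  u_1 = (-2, 3, 0, -1)
  u_2 = (-1, -1/2, -2, 1/2)
  u_3 = (-65/77, -60/77, 5/11, -50/77)

Orthogonality check:
  u_2 · u_1 = 0 (should be 0)
  u_3 · u_1 = 0 (should be 0)
  u_3 · u_2 = 0 (should be 0)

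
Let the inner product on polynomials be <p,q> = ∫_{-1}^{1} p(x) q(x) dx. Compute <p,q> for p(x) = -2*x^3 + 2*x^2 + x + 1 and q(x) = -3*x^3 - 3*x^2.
<p,q> = -136/35

Expand the product: p(x)·q(x) = 6*x^6 - 9*x^4 - 6*x^3 - 3*x^2.
∫_{-1}^{1} of each monomial x^k gives [2/(k+1) if k even, 0 if k odd]. Integrating term-by-term (or equivalently evaluating the antiderivative F(x) = 6*x^7/7 - 9*x^5/5 - 3*x^4/2 - x^3 at the endpoints):
  F(1) − F(−1) = -241/70 − (31/70) = -136/35.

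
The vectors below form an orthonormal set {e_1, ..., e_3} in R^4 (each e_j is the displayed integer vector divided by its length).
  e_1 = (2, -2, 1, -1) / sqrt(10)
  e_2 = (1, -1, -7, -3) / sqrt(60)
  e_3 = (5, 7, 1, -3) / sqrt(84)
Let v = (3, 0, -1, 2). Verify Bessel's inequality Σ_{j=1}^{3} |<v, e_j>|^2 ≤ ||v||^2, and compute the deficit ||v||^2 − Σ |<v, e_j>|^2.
Σ |<v, e_j>|^2 = 27/14; ||v||^2 = 14; deficit = 169/14

Write each e_j = u_j / sqrt(<u_j, u_j>) where u_j is the displayed integer vector. Then <v, e_j> = <v, u_j> / sqrt(<u_j, u_j>), so |<v, e_j>|^2 = <v, u_j>^2 / <u_j, u_j>.
Coefficients: <v, e_1> = 3/sqrt(10), <v, e_2> = 4/sqrt(60), <v, e_3> = 8/sqrt(84).
Square and sum: Σ |<v, e_j>|^2 = 27/14.
Compute ||v||^2 = v·v = 14.
Deficit = 14 − 27/14 = 169/14 ≥ 0, confirming Bessel's inequality. (The deficit equals ||v − Σ <v,e_j> e_j||^2, the squared distance from v to span{e_j}.)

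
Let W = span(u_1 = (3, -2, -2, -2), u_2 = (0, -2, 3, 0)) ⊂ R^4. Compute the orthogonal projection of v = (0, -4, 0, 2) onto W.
proj_W(v) = (204/269, -488/269, 392/269, -136/269)

Set up U = [u_1 | ... | u_2] ∈ R^(4×2). The projector onto W = col(U) is P = U (U^T U)^(-1) U^T.
Compute U^T U =
  [21, -2]
  [-2, 13],
and U^T v = (4, 8).
Solve U^T U · c = U^T v for the coefficients: c = (68/269, 176/269). The projection is proj_W(v) = U c.
Check: (v - proj_W(v)) · u_1 = 0  (should be 0).
Check: (v - proj_W(v)) · u_2 = 0  (should be 0).
Result: proj_W(v) = (204/269, -488/269, 392/269, -136/269).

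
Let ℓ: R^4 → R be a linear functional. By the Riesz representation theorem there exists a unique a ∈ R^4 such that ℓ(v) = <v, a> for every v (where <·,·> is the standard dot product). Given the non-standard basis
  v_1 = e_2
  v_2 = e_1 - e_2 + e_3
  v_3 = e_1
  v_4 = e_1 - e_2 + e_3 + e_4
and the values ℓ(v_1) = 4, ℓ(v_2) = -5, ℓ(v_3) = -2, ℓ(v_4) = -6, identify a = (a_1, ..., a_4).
a = (-2, 4, 1, -1)

Write a = (a_1, ..., a_4) in the standard basis. For each basis vector v_i, ℓ(v_i) = <v_i, a> is a linear equation in the a_j's. Collect the n equations into a matrix system V a = ℓ, where row i of V is v_i (expressed in the standard basis). Since V is invertible (lower-triangular with 1s on the diagonal, up to permutation), solve by back-substitution:
  V =
[[0, 1, 0, 0],
 [1, -1, 1, 0],
 [1, 0, 0, 0],
 [1, -1, 1, 1]]
  V a = (4, -5, -2, -6)
Solving gives a = (-2, 4, 1, -1).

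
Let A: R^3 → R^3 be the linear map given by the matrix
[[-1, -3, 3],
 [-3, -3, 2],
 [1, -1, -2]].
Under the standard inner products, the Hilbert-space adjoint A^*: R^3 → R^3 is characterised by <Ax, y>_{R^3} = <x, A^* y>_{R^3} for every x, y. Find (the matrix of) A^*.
A^* = A^T =
[[-1, -3, 1],
 [-3, -3, -1],
 [3, 2, -2]]

For real matrices with standard dot products, the defining identity <Ax, y> = <x, A^* y> gives (Ax)^T y = x^T (A^*) y, i.e. x^T A^T y = x^T (A^*) y. Since this holds for all x, y, we must have A^* = A^T. Therefore
A^* =
[[-1, -3, 1],
 [-3, -3, -1],
 [3, 2, -2]].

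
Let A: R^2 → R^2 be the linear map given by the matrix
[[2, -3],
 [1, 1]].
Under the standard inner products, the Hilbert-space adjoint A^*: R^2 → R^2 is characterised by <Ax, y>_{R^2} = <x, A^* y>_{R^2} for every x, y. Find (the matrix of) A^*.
A^* = A^T =
[[2, 1],
 [-3, 1]]

For real matrices with standard dot products, the defining identity <Ax, y> = <x, A^* y> gives (Ax)^T y = x^T (A^*) y, i.e. x^T A^T y = x^T (A^*) y. Since this holds for all x, y, we must have A^* = A^T. Therefore
A^* =
[[2, 1],
 [-3, 1]].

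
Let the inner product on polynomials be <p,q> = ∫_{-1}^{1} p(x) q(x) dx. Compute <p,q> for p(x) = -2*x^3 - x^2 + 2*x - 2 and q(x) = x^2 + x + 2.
<p,q> = -158/15

Expand the product: p(x)·q(x) = -2*x^5 - 3*x^4 - 3*x^3 - 2*x^2 + 2*x - 4.
∫_{-1}^{1} of each monomial x^k gives [2/(k+1) if k even, 0 if k odd]. Integrating term-by-term (or equivalently evaluating the antiderivative F(x) = -x^6/3 - 3*x^5/5 - 3*x^4/4 - 2*x^3/3 + x^2 - 4*x at the endpoints):
  F(1) − F(−1) = -107/20 − (311/60) = -158/15.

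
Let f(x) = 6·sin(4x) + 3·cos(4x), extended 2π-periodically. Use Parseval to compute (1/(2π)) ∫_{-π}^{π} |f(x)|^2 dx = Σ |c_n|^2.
Σ |c_n|^2 = 45/2

Expand |f|^2 and use orthogonality of {sin(nx), cos(mx)} on [-π, π]:
  ∫_{-π}^{π} sin(nx)^2 dx = π, ∫ cos(mx)^2 dx = π, and cross terms integrate to 0.
So ∫_{-π}^{π} f(x)^2 dx = 6^2 · π + 3^2 · π = (36 + 9)π.
Divide by 2π: (36 + 9)/2 = 45/2.
By Parseval, this equals Σ |c_n|^2.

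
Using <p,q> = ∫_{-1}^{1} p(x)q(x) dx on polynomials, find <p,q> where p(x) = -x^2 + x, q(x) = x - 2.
<p,q> = 2

Expand the product: p(x)·q(x) = -x^3 + 3*x^2 - 2*x.
∫_{-1}^{1} of each monomial x^k gives [2/(k+1) if k even, 0 if k odd]. Integrating term-by-term (or equivalently evaluating the antiderivative F(x) = -x^4/4 + x^3 - x^2 at the endpoints):
  F(1) − F(−1) = -1/4 − (-9/4) = 2.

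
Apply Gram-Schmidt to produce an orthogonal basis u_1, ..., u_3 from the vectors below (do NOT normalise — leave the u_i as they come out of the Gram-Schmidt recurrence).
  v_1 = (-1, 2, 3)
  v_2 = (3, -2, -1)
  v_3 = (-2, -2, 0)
Orthogonal basis:
  u_1 = (-1, 2, 3)
  u_2 = (16/7, -4/7, 8/7)
  u_3 = (-1, -2, 1)

Apply the Gram-Schmidt recurrence
  u_1 = v_1
  u_i = v_i − Σ_{j<i} ((v_i · u_j) / (u_j · u_j)) · u_j.

Step by step this gives:
  u_1 = (-1, 2, 3)
  u_2 = (16/7, -4/7, 8/7)
  u_3 = (-1, -2, 1)

Orthogonality check:
  u_2 · u_1 = 0 (should be 0)
  u_3 · u_1 = 0 (should be 0)
  u_3 · u_2 = 0 (should be 0)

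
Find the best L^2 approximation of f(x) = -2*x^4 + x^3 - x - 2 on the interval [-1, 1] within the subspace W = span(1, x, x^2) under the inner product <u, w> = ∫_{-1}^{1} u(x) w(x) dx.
g(x) = -12*x^2/7 - 2*x/5 - 64/35

The best approximation g ∈ W is the orthogonal projection of f onto W. Writing g = a_0 + a_1 x + a_2 x^2, the coefficients solve the normal equations G · a = b where
  G_{ij} = <φ_i, φ_j> and b_i = <f, φ_i>, with φ_0 = 1, φ_1 = x, φ_2 = x^2.
G =
  [2, 0, 2/3]
  [0, 2/3, 0]
  [2/3, 0, 2/5],
b = (-24/5, -4/15, -40/21).
Solving gives a_0 = -64/35, a_1 = -2/5, a_2 = -12/7, so
  g(x) = -12*x^2/7 - 2*x/5 - 64/35.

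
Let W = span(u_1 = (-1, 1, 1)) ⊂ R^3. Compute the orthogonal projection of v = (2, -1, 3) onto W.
proj_W(v) = (0, 0, 0)

Set up U = [u_1 | ... | u_1] ∈ R^(3×1). The projector onto W = col(U) is P = U (U^T U)^(-1) U^T.
Compute U^T U =
  [3],
and U^T v = (0).
Solve U^T U · c = U^T v for the coefficients: c = (0). The projection is proj_W(v) = U c.
Check: (v - proj_W(v)) · u_1 = 0  (should be 0).
Result: proj_W(v) = (0, 0, 0).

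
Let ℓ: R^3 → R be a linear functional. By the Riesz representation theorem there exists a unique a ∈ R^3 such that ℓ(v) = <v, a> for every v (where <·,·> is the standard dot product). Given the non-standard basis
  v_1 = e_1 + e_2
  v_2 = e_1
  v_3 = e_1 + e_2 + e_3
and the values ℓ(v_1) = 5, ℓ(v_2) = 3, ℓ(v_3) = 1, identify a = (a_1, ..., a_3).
a = (3, 2, -4)

Write a = (a_1, ..., a_3) in the standard basis. For each basis vector v_i, ℓ(v_i) = <v_i, a> is a linear equation in the a_j's. Collect the n equations into a matrix system V a = ℓ, where row i of V is v_i (expressed in the standard basis). Since V is invertible (lower-triangular with 1s on the diagonal, up to permutation), solve by back-substitution:
  V =
[[1, 1, 0],
 [1, 0, 0],
 [1, 1, 1]]
  V a = (5, 3, 1)
Solving gives a = (3, 2, -4).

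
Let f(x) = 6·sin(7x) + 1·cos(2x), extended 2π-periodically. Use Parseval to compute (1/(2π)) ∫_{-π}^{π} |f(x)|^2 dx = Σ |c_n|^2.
Σ |c_n|^2 = 37/2

Expand |f|^2 and use orthogonality of {sin(nx), cos(mx)} on [-π, π]:
  ∫_{-π}^{π} sin(nx)^2 dx = π, ∫ cos(mx)^2 dx = π, and cross terms integrate to 0.
So ∫_{-π}^{π} f(x)^2 dx = 6^2 · π + 1^2 · π = (36 + 1)π.
Divide by 2π: (36 + 1)/2 = 37/2.
By Parseval, this equals Σ |c_n|^2.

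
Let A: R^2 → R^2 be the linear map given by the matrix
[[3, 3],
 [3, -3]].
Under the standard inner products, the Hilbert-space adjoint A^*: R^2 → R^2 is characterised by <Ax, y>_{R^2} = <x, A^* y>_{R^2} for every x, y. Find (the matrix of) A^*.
A^* = A^T =
[[3, 3],
 [3, -3]]

For real matrices with standard dot products, the defining identity <Ax, y> = <x, A^* y> gives (Ax)^T y = x^T (A^*) y, i.e. x^T A^T y = x^T (A^*) y. Since this holds for all x, y, we must have A^* = A^T. Therefore
A^* =
[[3, 3],
 [3, -3]].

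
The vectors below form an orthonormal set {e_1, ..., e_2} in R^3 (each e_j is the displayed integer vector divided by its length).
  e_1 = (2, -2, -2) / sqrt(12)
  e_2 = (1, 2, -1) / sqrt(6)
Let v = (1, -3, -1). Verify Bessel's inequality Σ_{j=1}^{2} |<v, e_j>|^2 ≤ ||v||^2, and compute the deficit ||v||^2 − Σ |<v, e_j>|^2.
Σ |<v, e_j>|^2 = 11; ||v||^2 = 11; deficit = 0

Write each e_j = u_j / sqrt(<u_j, u_j>) where u_j is the displayed integer vector. Then <v, e_j> = <v, u_j> / sqrt(<u_j, u_j>), so |<v, e_j>|^2 = <v, u_j>^2 / <u_j, u_j>.
Coefficients: <v, e_1> = 10/sqrt(12), <v, e_2> = -4/sqrt(6).
Square and sum: Σ |<v, e_j>|^2 = 11.
Compute ||v||^2 = v·v = 11.
Deficit = 11 − 11 = 0 ≥ 0, confirming Bessel's inequality. (The deficit equals ||v − Σ <v,e_j> e_j||^2, the squared distance from v to span{e_j}.)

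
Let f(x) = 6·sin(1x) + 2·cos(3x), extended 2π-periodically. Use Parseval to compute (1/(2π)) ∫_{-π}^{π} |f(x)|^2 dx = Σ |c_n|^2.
Σ |c_n|^2 = 20

Expand |f|^2 and use orthogonality of {sin(nx), cos(mx)} on [-π, π]:
  ∫_{-π}^{π} sin(nx)^2 dx = π, ∫ cos(mx)^2 dx = π, and cross terms integrate to 0.
So ∫_{-π}^{π} f(x)^2 dx = 6^2 · π + 2^2 · π = (36 + 4)π.
Divide by 2π: (36 + 4)/2 = 20.
By Parseval, this equals Σ |c_n|^2.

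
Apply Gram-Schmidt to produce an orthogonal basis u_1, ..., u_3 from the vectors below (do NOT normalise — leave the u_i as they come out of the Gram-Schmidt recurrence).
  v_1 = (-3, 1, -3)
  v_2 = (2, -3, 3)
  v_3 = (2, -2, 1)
Orthogonal basis:
  u_1 = (-3, 1, -3)
  u_2 = (-16/19, -39/19, 3/19)
  u_3 = (33/47, -33/94, -77/94)

Apply the Gram-Schmidt recurrence
  u_1 = v_1
  u_i = v_i − Σ_{j<i} ((v_i · u_j) / (u_j · u_j)) · u_j.

Step by step this gives:
  u_1 = (-3, 1, -3)
  u_2 = (-16/19, -39/19, 3/19)
  u_3 = (33/47, -33/94, -77/94)

Orthogonality check:
  u_2 · u_1 = 0 (should be 0)
  u_3 · u_1 = 0 (should be 0)
  u_3 · u_2 = 0 (should be 0)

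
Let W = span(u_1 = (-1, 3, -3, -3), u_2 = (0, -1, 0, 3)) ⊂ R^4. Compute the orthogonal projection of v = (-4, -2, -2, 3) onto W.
proj_W(v) = (-41/68, -1/68, -123/68, 249/68)

Set up U = [u_1 | ... | u_2] ∈ R^(4×2). The projector onto W = col(U) is P = U (U^T U)^(-1) U^T.
Compute U^T U =
  [28, -12]
  [-12, 10],
and U^T v = (-5, 11).
Solve U^T U · c = U^T v for the coefficients: c = (41/68, 31/17). The projection is proj_W(v) = U c.
Check: (v - proj_W(v)) · u_1 = 0  (should be 0).
Check: (v - proj_W(v)) · u_2 = 0  (should be 0).
Result: proj_W(v) = (-41/68, -1/68, -123/68, 249/68).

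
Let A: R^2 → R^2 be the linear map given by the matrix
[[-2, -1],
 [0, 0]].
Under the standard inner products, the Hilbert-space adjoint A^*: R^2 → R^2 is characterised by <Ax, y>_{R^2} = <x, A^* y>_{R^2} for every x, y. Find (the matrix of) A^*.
A^* = A^T =
[[-2, 0],
 [-1, 0]]

For real matrices with standard dot products, the defining identity <Ax, y> = <x, A^* y> gives (Ax)^T y = x^T (A^*) y, i.e. x^T A^T y = x^T (A^*) y. Since this holds for all x, y, we must have A^* = A^T. Therefore
A^* =
[[-2, 0],
 [-1, 0]].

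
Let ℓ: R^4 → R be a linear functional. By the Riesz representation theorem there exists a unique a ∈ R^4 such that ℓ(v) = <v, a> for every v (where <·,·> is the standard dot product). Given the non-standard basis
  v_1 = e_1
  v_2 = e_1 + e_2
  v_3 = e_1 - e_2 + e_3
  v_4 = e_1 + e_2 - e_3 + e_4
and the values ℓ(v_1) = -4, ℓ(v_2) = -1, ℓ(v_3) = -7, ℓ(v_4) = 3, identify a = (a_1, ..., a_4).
a = (-4, 3, 0, 4)

Write a = (a_1, ..., a_4) in the standard basis. For each basis vector v_i, ℓ(v_i) = <v_i, a> is a linear equation in the a_j's. Collect the n equations into a matrix system V a = ℓ, where row i of V is v_i (expressed in the standard basis). Since V is invertible (lower-triangular with 1s on the diagonal, up to permutation), solve by back-substitution:
  V =
[[1, 0, 0, 0],
 [1, 1, 0, 0],
 [1, -1, 1, 0],
 [1, 1, -1, 1]]
  V a = (-4, -1, -7, 3)
Solving gives a = (-4, 3, 0, 4).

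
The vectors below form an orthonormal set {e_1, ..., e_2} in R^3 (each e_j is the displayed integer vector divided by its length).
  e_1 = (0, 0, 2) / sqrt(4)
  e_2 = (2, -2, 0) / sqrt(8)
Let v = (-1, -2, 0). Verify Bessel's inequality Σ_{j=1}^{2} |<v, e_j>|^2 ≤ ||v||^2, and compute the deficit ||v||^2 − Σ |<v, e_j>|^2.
Σ |<v, e_j>|^2 = 1/2; ||v||^2 = 5; deficit = 9/2

Write each e_j = u_j / sqrt(<u_j, u_j>) where u_j is the displayed integer vector. Then <v, e_j> = <v, u_j> / sqrt(<u_j, u_j>), so |<v, e_j>|^2 = <v, u_j>^2 / <u_j, u_j>.
Coefficients: <v, e_1> = 0/sqrt(4), <v, e_2> = 2/sqrt(8).
Square and sum: Σ |<v, e_j>|^2 = 1/2.
Compute ||v||^2 = v·v = 5.
Deficit = 5 − 1/2 = 9/2 ≥ 0, confirming Bessel's inequality. (The deficit equals ||v − Σ <v,e_j> e_j||^2, the squared distance from v to span{e_j}.)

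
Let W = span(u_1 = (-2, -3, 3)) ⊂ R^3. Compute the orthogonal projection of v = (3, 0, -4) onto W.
proj_W(v) = (18/11, 27/11, -27/11)

Set up U = [u_1 | ... | u_1] ∈ R^(3×1). The projector onto W = col(U) is P = U (U^T U)^(-1) U^T.
Compute U^T U =
  [22],
and U^T v = (-18).
Solve U^T U · c = U^T v for the coefficients: c = (-9/11). The projection is proj_W(v) = U c.
Check: (v - proj_W(v)) · u_1 = 0  (should be 0).
Result: proj_W(v) = (18/11, 27/11, -27/11).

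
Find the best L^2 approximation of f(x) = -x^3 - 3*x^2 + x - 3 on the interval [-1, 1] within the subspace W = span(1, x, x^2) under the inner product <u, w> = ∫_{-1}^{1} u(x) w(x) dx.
g(x) = -3*x^2 + 2*x/5 - 3

The best approximation g ∈ W is the orthogonal projection of f onto W. Writing g = a_0 + a_1 x + a_2 x^2, the coefficients solve the normal equations G · a = b where
  G_{ij} = <φ_i, φ_j> and b_i = <f, φ_i>, with φ_0 = 1, φ_1 = x, φ_2 = x^2.
G =
  [2, 0, 2/3]
  [0, 2/3, 0]
  [2/3, 0, 2/5],
b = (-8, 4/15, -16/5).
Solving gives a_0 = -3, a_1 = 2/5, a_2 = -3, so
  g(x) = -3*x^2 + 2*x/5 - 3.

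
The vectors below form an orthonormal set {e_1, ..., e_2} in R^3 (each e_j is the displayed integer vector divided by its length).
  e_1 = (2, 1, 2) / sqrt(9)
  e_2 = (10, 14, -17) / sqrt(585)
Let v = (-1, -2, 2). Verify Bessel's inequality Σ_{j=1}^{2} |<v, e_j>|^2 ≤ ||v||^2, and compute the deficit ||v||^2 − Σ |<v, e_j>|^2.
Σ |<v, e_j>|^2 = 576/65; ||v||^2 = 9; deficit = 9/65

Write each e_j = u_j / sqrt(<u_j, u_j>) where u_j is the displayed integer vector. Then <v, e_j> = <v, u_j> / sqrt(<u_j, u_j>), so |<v, e_j>|^2 = <v, u_j>^2 / <u_j, u_j>.
Coefficients: <v, e_1> = 0/sqrt(9), <v, e_2> = -72/sqrt(585).
Square and sum: Σ |<v, e_j>|^2 = 576/65.
Compute ||v||^2 = v·v = 9.
Deficit = 9 − 576/65 = 9/65 ≥ 0, confirming Bessel's inequality. (The deficit equals ||v − Σ <v,e_j> e_j||^2, the squared distance from v to span{e_j}.)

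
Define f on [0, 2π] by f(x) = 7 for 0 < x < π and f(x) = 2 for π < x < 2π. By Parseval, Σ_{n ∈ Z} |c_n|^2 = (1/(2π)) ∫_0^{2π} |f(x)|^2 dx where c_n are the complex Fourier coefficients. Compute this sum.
Σ |c_n|^2 = 53/2

Parseval equates the L^2 energy of f (normalised by 1/(2π)) with the ℓ^2 sum of its Fourier coefficients: (1/(2π)) ∫_0^{2π} |f|^2 = Σ |c_n|^2.
Compute the left side: (1/(2π)) [∫_0^π 7^2 dx + ∫_π^{2π} 2^2 dx] = (1/(2π)) · (49π + 4π) = (49 + 4)/2 = 53/2.
So Σ_{n ∈ Z} |c_n|^2 = 53/2.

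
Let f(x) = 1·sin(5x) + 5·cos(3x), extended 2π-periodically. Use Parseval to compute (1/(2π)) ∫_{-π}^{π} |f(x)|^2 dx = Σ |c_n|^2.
Σ |c_n|^2 = 13

Expand |f|^2 and use orthogonality of {sin(nx), cos(mx)} on [-π, π]:
  ∫_{-π}^{π} sin(nx)^2 dx = π, ∫ cos(mx)^2 dx = π, and cross terms integrate to 0.
So ∫_{-π}^{π} f(x)^2 dx = 1^2 · π + 5^2 · π = (1 + 25)π.
Divide by 2π: (1 + 25)/2 = 13.
By Parseval, this equals Σ |c_n|^2.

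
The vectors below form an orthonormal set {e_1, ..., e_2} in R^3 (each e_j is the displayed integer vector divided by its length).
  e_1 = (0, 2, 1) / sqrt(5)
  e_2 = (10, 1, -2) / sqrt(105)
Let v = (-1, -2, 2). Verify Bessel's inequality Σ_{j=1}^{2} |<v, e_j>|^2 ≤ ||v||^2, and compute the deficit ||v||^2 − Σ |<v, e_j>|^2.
Σ |<v, e_j>|^2 = 68/21; ||v||^2 = 9; deficit = 121/21

Write each e_j = u_j / sqrt(<u_j, u_j>) where u_j is the displayed integer vector. Then <v, e_j> = <v, u_j> / sqrt(<u_j, u_j>), so |<v, e_j>|^2 = <v, u_j>^2 / <u_j, u_j>.
Coefficients: <v, e_1> = -2/sqrt(5), <v, e_2> = -16/sqrt(105).
Square and sum: Σ |<v, e_j>|^2 = 68/21.
Compute ||v||^2 = v·v = 9.
Deficit = 9 − 68/21 = 121/21 ≥ 0, confirming Bessel's inequality. (The deficit equals ||v − Σ <v,e_j> e_j||^2, the squared distance from v to span{e_j}.)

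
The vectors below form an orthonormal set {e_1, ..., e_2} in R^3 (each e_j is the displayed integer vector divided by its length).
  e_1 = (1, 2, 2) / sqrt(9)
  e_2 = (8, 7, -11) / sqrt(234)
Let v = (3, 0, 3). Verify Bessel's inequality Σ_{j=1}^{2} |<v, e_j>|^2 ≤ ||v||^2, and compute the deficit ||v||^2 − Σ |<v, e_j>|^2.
Σ |<v, e_j>|^2 = 243/26; ||v||^2 = 18; deficit = 225/26

Write each e_j = u_j / sqrt(<u_j, u_j>) where u_j is the displayed integer vector. Then <v, e_j> = <v, u_j> / sqrt(<u_j, u_j>), so |<v, e_j>|^2 = <v, u_j>^2 / <u_j, u_j>.
Coefficients: <v, e_1> = 9/sqrt(9), <v, e_2> = -9/sqrt(234).
Square and sum: Σ |<v, e_j>|^2 = 243/26.
Compute ||v||^2 = v·v = 18.
Deficit = 18 − 243/26 = 225/26 ≥ 0, confirming Bessel's inequality. (The deficit equals ||v − Σ <v,e_j> e_j||^2, the squared distance from v to span{e_j}.)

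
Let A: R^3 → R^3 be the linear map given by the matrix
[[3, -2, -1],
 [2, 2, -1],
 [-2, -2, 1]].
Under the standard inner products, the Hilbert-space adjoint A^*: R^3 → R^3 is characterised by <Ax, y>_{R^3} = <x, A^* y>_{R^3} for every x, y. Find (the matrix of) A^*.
A^* = A^T =
[[3, 2, -2],
 [-2, 2, -2],
 [-1, -1, 1]]

For real matrices with standard dot products, the defining identity <Ax, y> = <x, A^* y> gives (Ax)^T y = x^T (A^*) y, i.e. x^T A^T y = x^T (A^*) y. Since this holds for all x, y, we must have A^* = A^T. Therefore
A^* =
[[3, 2, -2],
 [-2, 2, -2],
 [-1, -1, 1]].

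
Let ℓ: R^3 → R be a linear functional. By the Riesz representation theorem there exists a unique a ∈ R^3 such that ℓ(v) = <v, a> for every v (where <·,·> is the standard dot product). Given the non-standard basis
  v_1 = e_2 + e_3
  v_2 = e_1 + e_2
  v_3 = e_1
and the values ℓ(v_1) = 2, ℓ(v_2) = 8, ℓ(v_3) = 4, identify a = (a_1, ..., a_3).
a = (4, 4, -2)

Write a = (a_1, ..., a_3) in the standard basis. For each basis vector v_i, ℓ(v_i) = <v_i, a> is a linear equation in the a_j's. Collect the n equations into a matrix system V a = ℓ, where row i of V is v_i (expressed in the standard basis). Since V is invertible (lower-triangular with 1s on the diagonal, up to permutation), solve by back-substitution:
  V =
[[0, 1, 1],
 [1, 1, 0],
 [1, 0, 0]]
  V a = (2, 8, 4)
Solving gives a = (4, 4, -2).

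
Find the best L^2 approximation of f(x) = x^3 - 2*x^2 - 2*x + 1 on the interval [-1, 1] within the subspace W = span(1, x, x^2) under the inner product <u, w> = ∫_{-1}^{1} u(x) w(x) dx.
g(x) = -2*x^2 - 7*x/5 + 1

The best approximation g ∈ W is the orthogonal projection of f onto W. Writing g = a_0 + a_1 x + a_2 x^2, the coefficients solve the normal equations G · a = b where
  G_{ij} = <φ_i, φ_j> and b_i = <f, φ_i>, with φ_0 = 1, φ_1 = x, φ_2 = x^2.
G =
  [2, 0, 2/3]
  [0, 2/3, 0]
  [2/3, 0, 2/5],
b = (2/3, -14/15, -2/15).
Solving gives a_0 = 1, a_1 = -7/5, a_2 = -2, so
  g(x) = -2*x^2 - 7*x/5 + 1.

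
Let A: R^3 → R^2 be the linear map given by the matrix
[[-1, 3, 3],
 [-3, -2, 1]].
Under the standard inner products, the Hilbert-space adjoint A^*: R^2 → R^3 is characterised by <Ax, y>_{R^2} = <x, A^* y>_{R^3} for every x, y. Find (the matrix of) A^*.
A^* = A^T =
[[-1, -3],
 [3, -2],
 [3, 1]]

For real matrices with standard dot products, the defining identity <Ax, y> = <x, A^* y> gives (Ax)^T y = x^T (A^*) y, i.e. x^T A^T y = x^T (A^*) y. Since this holds for all x, y, we must have A^* = A^T. Therefore
A^* =
[[-1, -3],
 [3, -2],
 [3, 1]].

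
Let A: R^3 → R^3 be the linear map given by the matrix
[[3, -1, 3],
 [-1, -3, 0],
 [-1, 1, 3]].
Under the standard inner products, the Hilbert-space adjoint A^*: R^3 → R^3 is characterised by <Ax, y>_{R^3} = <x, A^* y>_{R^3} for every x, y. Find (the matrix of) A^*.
A^* = A^T =
[[3, -1, -1],
 [-1, -3, 1],
 [3, 0, 3]]

For real matrices with standard dot products, the defining identity <Ax, y> = <x, A^* y> gives (Ax)^T y = x^T (A^*) y, i.e. x^T A^T y = x^T (A^*) y. Since this holds for all x, y, we must have A^* = A^T. Therefore
A^* =
[[3, -1, -1],
 [-1, -3, 1],
 [3, 0, 3]].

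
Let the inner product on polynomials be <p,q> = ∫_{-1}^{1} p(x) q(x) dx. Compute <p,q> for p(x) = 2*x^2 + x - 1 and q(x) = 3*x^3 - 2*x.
<p,q> = -2/15

Expand the product: p(x)·q(x) = 6*x^5 + 3*x^4 - 7*x^3 - 2*x^2 + 2*x.
∫_{-1}^{1} of each monomial x^k gives [2/(k+1) if k even, 0 if k odd]. Integrating term-by-term (or equivalently evaluating the antiderivative F(x) = x^6 + 3*x^5/5 - 7*x^4/4 - 2*x^3/3 + x^2 at the endpoints):
  F(1) − F(−1) = 11/60 − (19/60) = -2/15.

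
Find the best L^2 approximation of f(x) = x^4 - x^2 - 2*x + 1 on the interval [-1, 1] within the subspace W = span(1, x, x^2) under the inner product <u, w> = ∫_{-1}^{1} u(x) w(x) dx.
g(x) = -x^2/7 - 2*x + 32/35

The best approximation g ∈ W is the orthogonal projection of f onto W. Writing g = a_0 + a_1 x + a_2 x^2, the coefficients solve the normal equations G · a = b where
  G_{ij} = <φ_i, φ_j> and b_i = <f, φ_i>, with φ_0 = 1, φ_1 = x, φ_2 = x^2.
G =
  [2, 0, 2/3]
  [0, 2/3, 0]
  [2/3, 0, 2/5],
b = (26/15, -4/3, 58/105).
Solving gives a_0 = 32/35, a_1 = -2, a_2 = -1/7, so
  g(x) = -x^2/7 - 2*x + 32/35.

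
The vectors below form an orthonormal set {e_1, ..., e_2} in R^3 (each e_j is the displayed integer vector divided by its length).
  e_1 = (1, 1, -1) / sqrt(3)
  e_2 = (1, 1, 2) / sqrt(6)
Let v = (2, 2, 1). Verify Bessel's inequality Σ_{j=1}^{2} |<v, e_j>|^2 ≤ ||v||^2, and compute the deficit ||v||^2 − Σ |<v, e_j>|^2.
Σ |<v, e_j>|^2 = 9; ||v||^2 = 9; deficit = 0

Write each e_j = u_j / sqrt(<u_j, u_j>) where u_j is the displayed integer vector. Then <v, e_j> = <v, u_j> / sqrt(<u_j, u_j>), so |<v, e_j>|^2 = <v, u_j>^2 / <u_j, u_j>.
Coefficients: <v, e_1> = 3/sqrt(3), <v, e_2> = 6/sqrt(6).
Square and sum: Σ |<v, e_j>|^2 = 9.
Compute ||v||^2 = v·v = 9.
Deficit = 9 − 9 = 0 ≥ 0, confirming Bessel's inequality. (The deficit equals ||v − Σ <v,e_j> e_j||^2, the squared distance from v to span{e_j}.)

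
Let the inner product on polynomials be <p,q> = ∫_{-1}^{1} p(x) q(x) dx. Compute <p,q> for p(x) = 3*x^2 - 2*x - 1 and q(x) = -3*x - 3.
<p,q> = 4

Expand the product: p(x)·q(x) = -9*x^3 - 3*x^2 + 9*x + 3.
∫_{-1}^{1} of each monomial x^k gives [2/(k+1) if k even, 0 if k odd]. Integrating term-by-term (or equivalently evaluating the antiderivative F(x) = -9*x^4/4 - x^3 + 9*x^2/2 + 3*x at the endpoints):
  F(1) − F(−1) = 17/4 − (1/4) = 4.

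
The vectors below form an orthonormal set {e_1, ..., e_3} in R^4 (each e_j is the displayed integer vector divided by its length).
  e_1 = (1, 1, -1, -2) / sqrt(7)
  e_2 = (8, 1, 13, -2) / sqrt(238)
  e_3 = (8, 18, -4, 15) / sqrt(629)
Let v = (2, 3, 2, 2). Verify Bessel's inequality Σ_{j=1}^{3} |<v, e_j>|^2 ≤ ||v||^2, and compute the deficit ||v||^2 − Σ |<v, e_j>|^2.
Σ |<v, e_j>|^2 = 1529/74; ||v||^2 = 21; deficit = 25/74

Write each e_j = u_j / sqrt(<u_j, u_j>) where u_j is the displayed integer vector. Then <v, e_j> = <v, u_j> / sqrt(<u_j, u_j>), so |<v, e_j>|^2 = <v, u_j>^2 / <u_j, u_j>.
Coefficients: <v, e_1> = -1/sqrt(7), <v, e_2> = 41/sqrt(238), <v, e_3> = 92/sqrt(629).
Square and sum: Σ |<v, e_j>|^2 = 1529/74.
Compute ||v||^2 = v·v = 21.
Deficit = 21 − 1529/74 = 25/74 ≥ 0, confirming Bessel's inequality. (The deficit equals ||v − Σ <v,e_j> e_j||^2, the squared distance from v to span{e_j}.)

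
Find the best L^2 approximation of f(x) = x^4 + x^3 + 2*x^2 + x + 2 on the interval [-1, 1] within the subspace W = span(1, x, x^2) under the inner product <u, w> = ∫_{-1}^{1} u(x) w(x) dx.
g(x) = 20*x^2/7 + 8*x/5 + 67/35

The best approximation g ∈ W is the orthogonal projection of f onto W. Writing g = a_0 + a_1 x + a_2 x^2, the coefficients solve the normal equations G · a = b where
  G_{ij} = <φ_i, φ_j> and b_i = <f, φ_i>, with φ_0 = 1, φ_1 = x, φ_2 = x^2.
G =
  [2, 0, 2/3]
  [0, 2/3, 0]
  [2/3, 0, 2/5],
b = (86/15, 16/15, 254/105).
Solving gives a_0 = 67/35, a_1 = 8/5, a_2 = 20/7, so
  g(x) = 20*x^2/7 + 8*x/5 + 67/35.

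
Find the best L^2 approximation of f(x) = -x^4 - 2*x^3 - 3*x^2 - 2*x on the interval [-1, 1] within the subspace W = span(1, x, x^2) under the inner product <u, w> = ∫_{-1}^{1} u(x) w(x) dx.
g(x) = -27*x^2/7 - 16*x/5 + 3/35

The best approximation g ∈ W is the orthogonal projection of f onto W. Writing g = a_0 + a_1 x + a_2 x^2, the coefficients solve the normal equations G · a = b where
  G_{ij} = <φ_i, φ_j> and b_i = <f, φ_i>, with φ_0 = 1, φ_1 = x, φ_2 = x^2.
G =
  [2, 0, 2/3]
  [0, 2/3, 0]
  [2/3, 0, 2/5],
b = (-12/5, -32/15, -52/35).
Solving gives a_0 = 3/35, a_1 = -16/5, a_2 = -27/7, so
  g(x) = -27*x^2/7 - 16*x/5 + 3/35.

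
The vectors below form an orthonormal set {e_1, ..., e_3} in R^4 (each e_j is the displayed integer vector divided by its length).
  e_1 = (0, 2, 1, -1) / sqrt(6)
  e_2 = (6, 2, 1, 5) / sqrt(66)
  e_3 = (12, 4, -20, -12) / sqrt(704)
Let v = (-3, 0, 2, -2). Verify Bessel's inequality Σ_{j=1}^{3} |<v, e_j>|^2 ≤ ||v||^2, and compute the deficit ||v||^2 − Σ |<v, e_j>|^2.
Σ |<v, e_j>|^2 = 67/4; ||v||^2 = 17; deficit = 1/4

Write each e_j = u_j / sqrt(<u_j, u_j>) where u_j is the displayed integer vector. Then <v, e_j> = <v, u_j> / sqrt(<u_j, u_j>), so |<v, e_j>|^2 = <v, u_j>^2 / <u_j, u_j>.
Coefficients: <v, e_1> = 4/sqrt(6), <v, e_2> = -26/sqrt(66), <v, e_3> = -52/sqrt(704).
Square and sum: Σ |<v, e_j>|^2 = 67/4.
Compute ||v||^2 = v·v = 17.
Deficit = 17 − 67/4 = 1/4 ≥ 0, confirming Bessel's inequality. (The deficit equals ||v − Σ <v,e_j> e_j||^2, the squared distance from v to span{e_j}.)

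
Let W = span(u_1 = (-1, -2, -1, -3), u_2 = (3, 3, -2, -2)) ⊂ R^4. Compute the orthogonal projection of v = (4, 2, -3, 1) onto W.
proj_W(v) = (1152/389, 1338/389, -458/389, -86/389)

Set up U = [u_1 | ... | u_2] ∈ R^(4×2). The projector onto W = col(U) is P = U (U^T U)^(-1) U^T.
Compute U^T U =
  [15, -1]
  [-1, 26],
and U^T v = (-8, 22).
Solve U^T U · c = U^T v for the coefficients: c = (-186/389, 322/389). The projection is proj_W(v) = U c.
Check: (v - proj_W(v)) · u_1 = 0  (should be 0).
Check: (v - proj_W(v)) · u_2 = 0  (should be 0).
Result: proj_W(v) = (1152/389, 1338/389, -458/389, -86/389).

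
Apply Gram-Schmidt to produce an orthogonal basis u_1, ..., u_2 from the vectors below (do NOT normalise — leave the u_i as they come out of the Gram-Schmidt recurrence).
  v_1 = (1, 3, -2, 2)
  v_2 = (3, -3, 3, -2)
Orthogonal basis:
  u_1 = (1, 3, -2, 2)
  u_2 = (35/9, -1/3, 11/9, -2/9)

Apply the Gram-Schmidt recurrence
  u_1 = v_1
  u_i = v_i − Σ_{j<i} ((v_i · u_j) / (u_j · u_j)) · u_j.

Step by step this gives:
  u_1 = (1, 3, -2, 2)
  u_2 = (35/9, -1/3, 11/9, -2/9)

Orthogonality check:
  u_2 · u_1 = 0 (should be 0)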